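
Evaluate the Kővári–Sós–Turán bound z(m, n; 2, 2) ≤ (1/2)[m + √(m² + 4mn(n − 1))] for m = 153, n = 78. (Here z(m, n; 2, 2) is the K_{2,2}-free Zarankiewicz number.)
z(153, 78; 2, 2) ≤ (1/2)[153 + √(153² + 4·153·78·77)] = (1/2)[153 + √3699081] = 1038.1498

Kővári–Sós–Turán: let r_1, ..., r_153 be the row sums and z = Σ r_i the total number of 1s. Each pair of columns can share at most one row with both entries 1 (else a 2×2 all-ones block appears), so Σ_i C(r_i, 2) ≤ C(78, 2) = 3003. By convexity Σ_i C(r_i, 2) ≥ 153·C(z/153, 2) = z(z − 153)/(2·153), giving z² − 153z − 153·78·77 ≤ 0 and hence z ≤ (1/2)[153 + √(23409 + 4·918918)] = (1/2)[153 + √3699081] ≈ (1/2)(153 + 1923.2995) = 1038.1498.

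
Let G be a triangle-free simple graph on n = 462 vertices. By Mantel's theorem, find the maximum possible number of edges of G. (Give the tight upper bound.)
ex(462, K_3) = ⌊462^2/4⌋ = 53361

Mantel (1907): a triangle-free graph on n vertices has at most ⌊n^2/4⌋ edges, with equality for the complete bipartite graph K_{⌊n/2⌋, ⌈n/2⌉}. For n = 462: ⌊462^2/4⌋ = ⌊213444/4⌋ = 53361. The extremal graph is K_{231, 231}, which has 231·231 = 53361 edges.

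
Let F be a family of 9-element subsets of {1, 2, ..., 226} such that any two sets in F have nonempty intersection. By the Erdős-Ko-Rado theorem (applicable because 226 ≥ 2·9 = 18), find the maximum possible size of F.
max |F| = C(225, 8) = 143642651595300

Erdős-Ko-Rado (1961): when n ≥ 2k, max |F| = C(n−1, k−1). The bound is attained by the star {A : i ∈ A} for any fixed i ∈ [n]. Here C(226−1, 9−1) = C(225, 8) = 143642651595300.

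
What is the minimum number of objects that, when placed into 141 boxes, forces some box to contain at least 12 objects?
n = (12 − 1)·141 + 1 = 1552

By the generalised pigeonhole principle, to guarantee some box contains ≥ r objects we need more than (r − 1) · k objects total. Threshold: n = (r − 1) · k + 1. With r = 12 and k = 141: n = 11 · 141 + 1 = 1551 + 1 = 1552. For n = 1551 = 11 · 141, we can put exactly 11 objects in every box, avoiding 12 in any single one — so 1552 is tight.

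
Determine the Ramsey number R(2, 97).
R(2, 97) = 97

R(2, k) = k for all k ≥ 2: in a 2-colouring of K_k, either some edge is red (a red K_2) or all edges are blue (a blue K_k). And K_{96} coloured all-blue has no blue K_97, so R(2, 97) > 96. Hence R(2, 97) = 97.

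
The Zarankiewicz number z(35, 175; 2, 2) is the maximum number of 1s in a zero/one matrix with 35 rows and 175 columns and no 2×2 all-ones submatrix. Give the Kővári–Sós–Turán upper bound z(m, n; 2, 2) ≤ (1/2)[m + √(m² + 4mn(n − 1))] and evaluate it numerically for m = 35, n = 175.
z(35, 175; 2, 2) ≤ (1/2)[35 + √(35² + 4·35·175·174)] = (1/2)[35 + √4264225] = 1050

Kővári–Sós–Turán: let r_1, ..., r_35 be the row sums and z = Σ r_i the total number of 1s. Each pair of columns can share at most one row with both entries 1 (else a 2×2 all-ones block appears), so Σ_i C(r_i, 2) ≤ C(175, 2) = 15225. By convexity Σ_i C(r_i, 2) ≥ 35·C(z/35, 2) = z(z − 35)/(2·35), giving z² − 35z − 35·175·174 ≤ 0 and hence z ≤ (1/2)[35 + √(1225 + 4·1065750)] = (1/2)[35 + √4264225] ≈ (1/2)(35 + 2065) = 1050.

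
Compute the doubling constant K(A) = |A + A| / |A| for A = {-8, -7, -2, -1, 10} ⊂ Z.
K = |A + A| / |A| = 14/5

Enumerate A + A = {a + b : a, b ∈ A}. With |A| = 5, there are |A|^2 = 25 ordered sum pairs; collecting distinct values, A + A = {-16, -15, -14, -10, -9, -8, -4, -3, -2, 2, 3, 8, 9, 20}, so |A + A| = 14. Thus K = 14/5. For comparison, the minimum possible |A + A| over all 5-element sets is 2·5 − 1 = 9 (so min K = 9/5), attained only by arithmetic progressions.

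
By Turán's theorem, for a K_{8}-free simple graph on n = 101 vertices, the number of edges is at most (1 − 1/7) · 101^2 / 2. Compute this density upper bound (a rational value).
Turán density bound = (6/7) · 101^2/2 = 30603/7 ≈ 4371.8571

Turán's theorem: ex(n, K_{r+1}) is achieved by the complete r-partite Turán graph T(n, r) with parts as balanced as possible, and is at most (1 − 1/r) · n^2/2. For r = 7, n = 101: the density bound is (6/7) · 10201/2 = 30603/7 ≈ 4371.8571. The integer-valued extremum is e(T(101, 7)) = 4371, which is strictly less than the density bound 30603/7 since 7 ∤ 101 (the parts of T(101, 7) cannot all be equal).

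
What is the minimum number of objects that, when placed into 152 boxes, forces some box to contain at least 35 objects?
n = (35 − 1)·152 + 1 = 5169

By the generalised pigeonhole principle, to guarantee some box contains ≥ r objects we need more than (r − 1) · k objects total. Threshold: n = (r − 1) · k + 1. With r = 35 and k = 152: n = 34 · 152 + 1 = 5168 + 1 = 5169. For n = 5168 = 34 · 152, we can put exactly 34 objects in every box, avoiding 35 in any single one — so 5169 is tight.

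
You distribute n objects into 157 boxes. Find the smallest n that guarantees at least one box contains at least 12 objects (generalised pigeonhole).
n = (12 − 1)·157 + 1 = 1728

By the generalised pigeonhole principle, to guarantee some box contains ≥ r objects we need more than (r − 1) · k objects total. Threshold: n = (r − 1) · k + 1. With r = 12 and k = 157: n = 11 · 157 + 1 = 1727 + 1 = 1728. For n = 1727 = 11 · 157, we can put exactly 11 objects in every box, avoiding 12 in any single one — so 1728 is tight.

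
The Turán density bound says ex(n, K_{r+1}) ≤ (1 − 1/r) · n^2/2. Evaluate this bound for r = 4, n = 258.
Turán density bound = (3/4) · 258^2/2 = 49923/2 ≈ 24961.5

Turán's theorem: ex(n, K_{r+1}) is achieved by the complete r-partite Turán graph T(n, r) with parts as balanced as possible, and is at most (1 − 1/r) · n^2/2. For r = 4, n = 258: the density bound is (3/4) · 66564/2 = 49923/2 ≈ 24961.5. The integer-valued extremum is e(T(258, 4)) = 24961, which is strictly less than the density bound 49923/2 since 4 ∤ 258 (the parts of T(258, 4) cannot all be equal).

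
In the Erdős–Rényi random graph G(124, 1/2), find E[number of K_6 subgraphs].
E[# K_6] = C(124, 6) · (1/2)^C(6, 2) = 4465475476 / 2^15 = 1116368869/8192 ≈ 136275.496704

For each 6-subset S of vertices (there are C(124, 6) = 4465475476 such S), let X_S = 1 if S induces a K_6 (all C(6, 2) = 15 edges present). Then P(X_S = 1) = (1/2)^15 = 1/32768. By linearity of expectation, E[# K_6] = C(124, 6) · (1/2)^15 = 4465475476 / 32768 = 1116368869/8192 ≈ 136275.496704.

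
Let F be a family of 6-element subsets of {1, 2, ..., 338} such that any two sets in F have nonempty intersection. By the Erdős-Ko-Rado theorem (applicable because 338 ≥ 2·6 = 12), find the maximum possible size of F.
max |F| = C(337, 5) = 35157941532

The Erdős-Ko-Rado theorem states: for n ≥ 2k, an intersecting family of k-subsets of an n-element set has size at most C(n − 1, k − 1), with equality for 'star' families {A ⊆ [n] : |A| = k, i ∈ A} (fix an element i). For n = 338, k = 6: C(337, 5) = 35157941532.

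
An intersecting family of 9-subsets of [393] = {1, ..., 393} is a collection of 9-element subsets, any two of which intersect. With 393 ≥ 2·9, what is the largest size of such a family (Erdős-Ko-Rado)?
max |F| = C(392, 8) = 12869072102071185

The Erdős-Ko-Rado theorem states: for n ≥ 2k, an intersecting family of k-subsets of an n-element set has size at most C(n − 1, k − 1), with equality for 'star' families {A ⊆ [n] : |A| = k, i ∈ A} (fix an element i). For n = 393, k = 9: C(392, 8) = 12869072102071185.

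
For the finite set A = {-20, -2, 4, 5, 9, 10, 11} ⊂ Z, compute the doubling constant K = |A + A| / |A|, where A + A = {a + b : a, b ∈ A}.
K = |A + A| / |A| = 23/7

Enumerate A + A = {a + b : a, b ∈ A}. With |A| = 7, there are |A|^2 = 49 ordered sum pairs; collecting distinct values, A + A = {-40, -22, -16, -15, -11, -10, -9, -4, 2, 3, 7, 8, 9, 10, 13, 14, 15, 16, 18, 19, 20, 21, 22}, so |A + A| = 23. Thus K = 23/7. For comparison, the minimum possible |A + A| over all 7-element sets is 2·7 − 1 = 13 (so min K = 13/7), attained only by arithmetic progressions.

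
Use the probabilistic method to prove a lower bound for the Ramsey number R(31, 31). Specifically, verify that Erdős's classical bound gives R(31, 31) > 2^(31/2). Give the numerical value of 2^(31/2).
2^(31/2) = 46340.95; so R(31, 31) > 46340.95

Colour each edge of K_n uniformly at random with red/blue. The expected number of monochromatic K_31 is C(n, 31) · 2 · 2^(−C(31,2)). If C(n, 31) · 2^(1 − C(31,2)) < 1, then with positive probability no monochromatic K_31 exists, so R(31, 31) > n. The standard estimate C(n, 31) ≤ n^31/31! shows this inequality holds whenever n ≤ 2^(31/2) (since 31! · 2^(C(31,2) − 1) > 2^(31^2/2) ≥ n^31). Hence R(31, 31) > 2^(31/2) = 46340.95.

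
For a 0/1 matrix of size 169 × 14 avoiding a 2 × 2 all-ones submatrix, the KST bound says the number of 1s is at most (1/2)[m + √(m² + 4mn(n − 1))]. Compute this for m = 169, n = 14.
z(169, 14; 2, 2) ≤ (1/2)[169 + √(169² + 4·169·14·13)] = (1/2)[169 + √151593] = 279.1747

Kővári–Sós–Turán: let r_1, ..., r_169 be the row sums and z = Σ r_i the total number of 1s. Each pair of columns can share at most one row with both entries 1 (else a 2×2 all-ones block appears), so Σ_i C(r_i, 2) ≤ C(14, 2) = 91. By convexity Σ_i C(r_i, 2) ≥ 169·C(z/169, 2) = z(z − 169)/(2·169), giving z² − 169z − 169·14·13 ≤ 0 and hence z ≤ (1/2)[169 + √(28561 + 4·30758)] = (1/2)[169 + √151593] ≈ (1/2)(169 + 389.3495) = 279.1747.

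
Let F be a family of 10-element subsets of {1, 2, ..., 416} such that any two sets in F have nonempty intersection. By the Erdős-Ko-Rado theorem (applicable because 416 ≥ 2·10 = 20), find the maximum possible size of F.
max |F| = C(415, 9) = 922011274194545755

The Erdős-Ko-Rado theorem states: for n ≥ 2k, an intersecting family of k-subsets of an n-element set has size at most C(n − 1, k − 1), with equality for 'star' families {A ⊆ [n] : |A| = k, i ∈ A} (fix an element i). For n = 416, k = 10: C(415, 9) = 922011274194545755.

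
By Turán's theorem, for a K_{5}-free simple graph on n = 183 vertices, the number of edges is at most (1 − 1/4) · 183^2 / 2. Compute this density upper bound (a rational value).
Turán density bound = (3/4) · 183^2/2 = 100467/8 ≈ 12558.375

Turán's theorem: ex(n, K_{r+1}) is achieved by the complete r-partite Turán graph T(n, r) with parts as balanced as possible, and is at most (1 − 1/r) · n^2/2. For r = 4, n = 183: the density bound is (3/4) · 33489/2 = 100467/8 ≈ 12558.375. The integer-valued extremum is e(T(183, 4)) = 12558, which is strictly less than the density bound 100467/8 since 4 ∤ 183 (the parts of T(183, 4) cannot all be equal).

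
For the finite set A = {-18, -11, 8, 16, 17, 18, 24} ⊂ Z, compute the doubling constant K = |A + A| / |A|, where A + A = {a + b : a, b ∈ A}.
K = |A + A| / |A| = 25/7

Enumerate A + A = {a + b : a, b ∈ A}. With |A| = 7, there are |A|^2 = 49 ordered sum pairs; collecting distinct values, A + A = {-36, -29, -22, -10, -3, -2, -1, 0, 5, 6, 7, 13, 16, 24, 25, 26, 32, 33, 34, 35, 36, 40, 41, 42, 48}, so |A + A| = 25. Thus K = 25/7. For comparison, the minimum possible |A + A| over all 7-element sets is 2·7 − 1 = 13 (so min K = 13/7), attained only by arithmetic progressions.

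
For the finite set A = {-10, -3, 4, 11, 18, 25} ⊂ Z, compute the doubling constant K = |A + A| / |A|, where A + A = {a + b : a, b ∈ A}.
K = |A + A| / |A| = 11/6

Enumerate A + A = {a + b : a, b ∈ A}. With |A| = 6, there are |A|^2 = 36 ordered sum pairs; collecting distinct values, A + A = {-20, -13, -6, 1, 8, 15, 22, 29, 36, 43, 50}, so |A + A| = 11. Thus K = 11/6. Here |A + A| = 2|A| − 1 = 11, the minimum possible — so K = 11/6 is minimal, which holds iff A is an arithmetic progression.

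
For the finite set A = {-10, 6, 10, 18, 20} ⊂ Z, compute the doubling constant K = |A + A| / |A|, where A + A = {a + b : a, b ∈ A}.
K = |A + A| / |A| = 15/5 = 3

Enumerate A + A = {a + b : a, b ∈ A}. With |A| = 5, there are |A|^2 = 25 ordered sum pairs; collecting distinct values, A + A = {-20, -4, 0, 8, 10, 12, 16, 20, 24, 26, 28, 30, 36, 38, 40}, so |A + A| = 15. Thus K = 15/5 = 3. For comparison, the minimum possible |A + A| over all 5-element sets is 2·5 − 1 = 9 (so min K = 9/5), attained only by arithmetic progressions.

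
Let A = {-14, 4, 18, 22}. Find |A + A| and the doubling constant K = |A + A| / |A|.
K = |A + A| / |A| = 9/4

Enumerate A + A = {a + b : a, b ∈ A}. With |A| = 4, there are |A|^2 = 16 ordered sum pairs; collecting distinct values, A + A = {-28, -10, 4, 8, 22, 26, 36, 40, 44}, so |A + A| = 9. Thus K = 9/4. For comparison, the minimum possible |A + A| over all 4-element sets is 2·4 − 1 = 7 (so min K = 7/4), attained only by arithmetic progressions.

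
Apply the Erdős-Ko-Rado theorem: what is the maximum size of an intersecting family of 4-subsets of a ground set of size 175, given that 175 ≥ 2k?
max |F| = C(174, 3) = 862924

Erdős-Ko-Rado (1961): when n ≥ 2k, max |F| = C(n−1, k−1). The bound is attained by the star {A : i ∈ A} for any fixed i ∈ [n]. Here C(175−1, 4−1) = C(174, 3) = 862924.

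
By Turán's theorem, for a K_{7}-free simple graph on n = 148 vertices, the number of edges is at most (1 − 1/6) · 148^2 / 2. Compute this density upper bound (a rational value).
Turán density bound = (5/6) · 148^2/2 = 27380/3 ≈ 9126.6667

Turán's theorem: ex(n, K_{r+1}) is achieved by the complete r-partite Turán graph T(n, r) with parts as balanced as possible, and is at most (1 − 1/r) · n^2/2. For r = 6, n = 148: the density bound is (5/6) · 21904/2 = 27380/3 ≈ 9126.6667. The integer-valued extremum is e(T(148, 6)) = 9126, which is strictly less than the density bound 27380/3 since 6 ∤ 148 (the parts of T(148, 6) cannot all be equal).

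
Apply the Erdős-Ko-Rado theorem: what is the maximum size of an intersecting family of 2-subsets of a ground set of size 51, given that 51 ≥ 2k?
max |F| = C(50, 1) = 50

The Erdős-Ko-Rado theorem states: for n ≥ 2k, an intersecting family of k-subsets of an n-element set has size at most C(n − 1, k − 1), with equality for 'star' families {A ⊆ [n] : |A| = k, i ∈ A} (fix an element i). For n = 51, k = 2: C(50, 1) = 50.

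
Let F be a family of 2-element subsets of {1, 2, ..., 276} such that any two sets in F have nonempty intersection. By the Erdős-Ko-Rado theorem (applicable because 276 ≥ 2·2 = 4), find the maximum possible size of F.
max |F| = C(275, 1) = 275

The Erdős-Ko-Rado theorem states: for n ≥ 2k, an intersecting family of k-subsets of an n-element set has size at most C(n − 1, k − 1), with equality for 'star' families {A ⊆ [n] : |A| = k, i ∈ A} (fix an element i). For n = 276, k = 2: C(275, 1) = 275.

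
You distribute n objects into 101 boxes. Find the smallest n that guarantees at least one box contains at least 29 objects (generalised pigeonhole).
n = (29 − 1)·101 + 1 = 2829

By the generalised pigeonhole principle, to guarantee some box contains ≥ r objects we need more than (r − 1) · k objects total. Threshold: n = (r − 1) · k + 1. With r = 29 and k = 101: n = 28 · 101 + 1 = 2828 + 1 = 2829. For n = 2828 = 28 · 101, we can put exactly 28 objects in every box, avoiding 29 in any single one — so 2829 is tight.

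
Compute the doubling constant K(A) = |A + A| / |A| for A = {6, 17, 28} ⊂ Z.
K = |A + A| / |A| = 5/3

Enumerate A + A = {a + b : a, b ∈ A}. With |A| = 3, there are |A|^2 = 9 ordered sum pairs; collecting distinct values, A + A = {12, 23, 34, 45, 56}, so |A + A| = 5. Thus K = 5/3. Here |A + A| = 2|A| − 1 = 5, the minimum possible — so K = 5/3 is minimal, which holds iff A is an arithmetic progression.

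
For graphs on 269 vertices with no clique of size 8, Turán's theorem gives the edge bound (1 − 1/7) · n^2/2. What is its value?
Turán density bound = (6/7) · 269^2/2 = 217083/7 ≈ 31011.8571

Turán's theorem: ex(n, K_{r+1}) is achieved by the complete r-partite Turán graph T(n, r) with parts as balanced as possible, and is at most (1 − 1/r) · n^2/2. For r = 7, n = 269: the density bound is (6/7) · 72361/2 = 217083/7 ≈ 31011.8571. The integer-valued extremum is e(T(269, 7)) = 31011, which is strictly less than the density bound 217083/7 since 7 ∤ 269 (the parts of T(269, 7) cannot all be equal).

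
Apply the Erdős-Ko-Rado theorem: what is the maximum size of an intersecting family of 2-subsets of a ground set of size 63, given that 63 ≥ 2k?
max |F| = C(62, 1) = 62

The Erdős-Ko-Rado theorem states: for n ≥ 2k, an intersecting family of k-subsets of an n-element set has size at most C(n − 1, k − 1), with equality for 'star' families {A ⊆ [n] : |A| = k, i ∈ A} (fix an element i). For n = 63, k = 2: C(62, 1) = 62.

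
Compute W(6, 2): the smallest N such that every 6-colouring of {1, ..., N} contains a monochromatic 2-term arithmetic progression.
W(6, 2) = 6 + 1 = 7

A 2-term AP is any pair of integers, so a monochromatic 2-AP exists iff some colour is used at least twice. With 6 colours, the colouring i ↦ i on {1, ..., 6} uses each colour once, avoiding any monochromatic pair, so W(6, 2) > 6. For {1, ..., 7}, pigeonhole forces two integers of the same colour, which form a monochromatic 2-AP. Hence W(6, 2) = 7.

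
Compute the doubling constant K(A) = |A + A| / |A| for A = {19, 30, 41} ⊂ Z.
K = |A + A| / |A| = 5/3

Enumerate A + A = {a + b : a, b ∈ A}. With |A| = 3, there are |A|^2 = 9 ordered sum pairs; collecting distinct values, A + A = {38, 49, 60, 71, 82}, so |A + A| = 5. Thus K = 5/3. Here |A + A| = 2|A| − 1 = 5, the minimum possible — so K = 5/3 is minimal, which holds iff A is an arithmetic progression.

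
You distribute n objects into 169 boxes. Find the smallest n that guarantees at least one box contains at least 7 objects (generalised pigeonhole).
n = (7 − 1)·169 + 1 = 1015

By the generalised pigeonhole principle, to guarantee some box contains ≥ r objects we need more than (r − 1) · k objects total. Threshold: n = (r − 1) · k + 1. With r = 7 and k = 169: n = 6 · 169 + 1 = 1014 + 1 = 1015. For n = 1014 = 6 · 169, we can put exactly 6 objects in every box, avoiding 7 in any single one — so 1015 is tight.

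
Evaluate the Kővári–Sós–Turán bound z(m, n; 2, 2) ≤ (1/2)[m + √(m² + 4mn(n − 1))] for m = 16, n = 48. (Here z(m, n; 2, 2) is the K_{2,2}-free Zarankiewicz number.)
z(16, 48; 2, 2) ≤ (1/2)[16 + √(16² + 4·16·48·47)] = (1/2)[16 + √144640] = 198.1578

Kővári–Sós–Turán: let r_1, ..., r_16 be the row sums and z = Σ r_i the total number of 1s. Each pair of columns can share at most one row with both entries 1 (else a 2×2 all-ones block appears), so Σ_i C(r_i, 2) ≤ C(48, 2) = 1128. By convexity Σ_i C(r_i, 2) ≥ 16·C(z/16, 2) = z(z − 16)/(2·16), giving z² − 16z − 16·48·47 ≤ 0 and hence z ≤ (1/2)[16 + √(256 + 4·36096)] = (1/2)[16 + √144640] ≈ (1/2)(16 + 380.3157) = 198.1578.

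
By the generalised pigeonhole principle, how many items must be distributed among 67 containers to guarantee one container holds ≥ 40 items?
n = (40 − 1)·67 + 1 = 2614

By the generalised pigeonhole principle, to guarantee some box contains ≥ r objects we need more than (r − 1) · k objects total. Threshold: n = (r − 1) · k + 1. With r = 40 and k = 67: n = 39 · 67 + 1 = 2613 + 1 = 2614. For n = 2613 = 39 · 67, we can put exactly 39 objects in every box, avoiding 40 in any single one — so 2614 is tight.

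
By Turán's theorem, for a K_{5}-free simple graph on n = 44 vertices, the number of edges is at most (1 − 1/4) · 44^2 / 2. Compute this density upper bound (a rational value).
Turán density bound = (3/4) · 44^2/2 = 726

Turán's theorem: ex(n, K_{r+1}) is achieved by the complete r-partite Turán graph T(n, r) with parts as balanced as possible, and is at most (1 − 1/r) · n^2/2. For r = 4, n = 44: the density bound is (3/4) · 1936/2 = 726. Since 4 ∣ 44, the Turán graph T(44, 4) has parts of equal size 11, and its edge count e(T(44, 4)) = 726 attains the density bound exactly.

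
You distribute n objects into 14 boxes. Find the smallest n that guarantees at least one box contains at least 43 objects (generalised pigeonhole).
n = (43 − 1)·14 + 1 = 589

By the generalised pigeonhole principle, to guarantee some box contains ≥ r objects we need more than (r − 1) · k objects total. Threshold: n = (r − 1) · k + 1. With r = 43 and k = 14: n = 42 · 14 + 1 = 588 + 1 = 589. For n = 588 = 42 · 14, we can put exactly 42 objects in every box, avoiding 43 in any single one — so 589 is tight.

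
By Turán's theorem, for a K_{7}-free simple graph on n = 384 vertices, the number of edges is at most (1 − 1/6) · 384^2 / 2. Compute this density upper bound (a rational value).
Turán density bound = (5/6) · 384^2/2 = 61440

Turán's theorem: ex(n, K_{r+1}) is achieved by the complete r-partite Turán graph T(n, r) with parts as balanced as possible, and is at most (1 − 1/r) · n^2/2. For r = 6, n = 384: the density bound is (5/6) · 147456/2 = 61440. Since 6 ∣ 384, the Turán graph T(384, 6) has parts of equal size 64, and its edge count e(T(384, 6)) = 61440 attains the density bound exactly.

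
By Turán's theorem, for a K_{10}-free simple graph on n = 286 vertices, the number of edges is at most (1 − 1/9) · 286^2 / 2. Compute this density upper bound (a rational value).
Turán density bound = (8/9) · 286^2/2 = 327184/9 ≈ 36353.7778

Turán's theorem: ex(n, K_{r+1}) is achieved by the complete r-partite Turán graph T(n, r) with parts as balanced as possible, and is at most (1 − 1/r) · n^2/2. For r = 9, n = 286: the density bound is (8/9) · 81796/2 = 327184/9 ≈ 36353.7778. The integer-valued extremum is e(T(286, 9)) = 36353, which is strictly less than the density bound 327184/9 since 9 ∤ 286 (the parts of T(286, 9) cannot all be equal).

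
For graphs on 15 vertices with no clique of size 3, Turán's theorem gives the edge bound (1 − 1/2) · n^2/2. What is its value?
Turán density bound = (1/2) · 15^2/2 = 225/4 ≈ 56.25

Turán's theorem: ex(n, K_{r+1}) is achieved by the complete r-partite Turán graph T(n, r) with parts as balanced as possible, and is at most (1 − 1/r) · n^2/2. For r = 2, n = 15: the density bound is (1/2) · 225/2 = 225/4 ≈ 56.25. The integer-valued extremum is e(T(15, 2)) = 56, which is strictly less than the density bound 225/4 since 2 ∤ 15 (the parts of T(15, 2) cannot all be equal).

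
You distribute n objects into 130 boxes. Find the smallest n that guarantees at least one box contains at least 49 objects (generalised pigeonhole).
n = (49 − 1)·130 + 1 = 6241

By the generalised pigeonhole principle, to guarantee some box contains ≥ r objects we need more than (r − 1) · k objects total. Threshold: n = (r − 1) · k + 1. With r = 49 and k = 130: n = 48 · 130 + 1 = 6240 + 1 = 6241. For n = 6240 = 48 · 130, we can put exactly 48 objects in every box, avoiding 49 in any single one — so 6241 is tight.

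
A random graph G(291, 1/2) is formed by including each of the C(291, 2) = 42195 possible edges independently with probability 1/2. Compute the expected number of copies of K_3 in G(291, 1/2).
E[# K_3] = C(291, 3) · (1/2)^C(3, 2) = 4064785 / 2^3 = 508098.125

For each 3-subset S of vertices (there are C(291, 3) = 4064785 such S), let X_S = 1 if S induces a K_3 (all C(3, 2) = 3 edges present). Then P(X_S = 1) = (1/2)^3 = 1/8. By linearity of expectation, E[# K_3] = C(291, 3) · (1/2)^3 = 4064785 / 8 = 508098.125.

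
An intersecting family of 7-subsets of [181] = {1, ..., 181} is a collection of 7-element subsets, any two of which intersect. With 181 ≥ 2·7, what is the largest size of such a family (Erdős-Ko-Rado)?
max |F| = C(180, 6) = 43424719800

Erdős-Ko-Rado (1961): when n ≥ 2k, max |F| = C(n−1, k−1). The bound is attained by the star {A : i ∈ A} for any fixed i ∈ [n]. Here C(181−1, 7−1) = C(180, 6) = 43424719800.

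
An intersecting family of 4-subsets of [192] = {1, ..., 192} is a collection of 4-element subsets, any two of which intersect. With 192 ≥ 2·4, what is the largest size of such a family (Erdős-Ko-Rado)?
max |F| = C(191, 3) = 1143135

The Erdős-Ko-Rado theorem states: for n ≥ 2k, an intersecting family of k-subsets of an n-element set has size at most C(n − 1, k − 1), with equality for 'star' families {A ⊆ [n] : |A| = k, i ∈ A} (fix an element i). For n = 192, k = 4: C(191, 3) = 1143135.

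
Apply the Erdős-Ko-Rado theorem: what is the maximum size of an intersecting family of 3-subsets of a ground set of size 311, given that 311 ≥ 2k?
max |F| = C(310, 2) = 47895

The Erdős-Ko-Rado theorem states: for n ≥ 2k, an intersecting family of k-subsets of an n-element set has size at most C(n − 1, k − 1), with equality for 'star' families {A ⊆ [n] : |A| = k, i ∈ A} (fix an element i). For n = 311, k = 3: C(310, 2) = 47895.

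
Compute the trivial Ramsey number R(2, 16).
R(2, 16) = 16

R(2, k) = k for all k ≥ 2: in a 2-colouring of K_k, either some edge is red (a red K_2) or all edges are blue (a blue K_k). And K_{15} coloured all-blue has no blue K_16, so R(2, 16) > 15. Hence R(2, 16) = 16.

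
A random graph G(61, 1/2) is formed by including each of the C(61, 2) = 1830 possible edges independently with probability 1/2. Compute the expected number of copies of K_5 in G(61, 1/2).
E[# K_5] = C(61, 5) · (1/2)^C(5, 2) = 5949147 / 2^10 ≈ 5809.713867

For each 5-subset S of vertices (there are C(61, 5) = 5949147 such S), let X_S = 1 if S induces a K_5 (all C(5, 2) = 10 edges present). Then P(X_S = 1) = (1/2)^10 = 1/1024. By linearity of expectation, E[# K_5] = C(61, 5) · (1/2)^10 = 5949147 / 1024 ≈ 5809.713867.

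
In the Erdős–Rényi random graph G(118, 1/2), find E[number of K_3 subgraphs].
E[# K_3] = C(118, 3) · (1/2)^C(3, 2) = 266916 / 2^3 = 66729/2 = 33364.5

For each 3-subset S of vertices (there are C(118, 3) = 266916 such S), let X_S = 1 if S induces a K_3 (all C(3, 2) = 3 edges present). Then P(X_S = 1) = (1/2)^3 = 1/8. By linearity of expectation, E[# K_3] = C(118, 3) · (1/2)^3 = 266916 / 8 = 66729/2 = 33364.5.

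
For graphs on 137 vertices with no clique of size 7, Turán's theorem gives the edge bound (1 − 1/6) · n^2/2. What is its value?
Turán density bound = (5/6) · 137^2/2 = 93845/12 ≈ 7820.4167

Turán's theorem: ex(n, K_{r+1}) is achieved by the complete r-partite Turán graph T(n, r) with parts as balanced as possible, and is at most (1 − 1/r) · n^2/2. For r = 6, n = 137: the density bound is (5/6) · 18769/2 = 93845/12 ≈ 7820.4167. The integer-valued extremum is e(T(137, 6)) = 7820, which is strictly less than the density bound 93845/12 since 6 ∤ 137 (the parts of T(137, 6) cannot all be equal).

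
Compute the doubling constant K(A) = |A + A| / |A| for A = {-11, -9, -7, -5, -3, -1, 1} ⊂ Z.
K = |A + A| / |A| = 13/7

Enumerate A + A = {a + b : a, b ∈ A}. With |A| = 7, there are |A|^2 = 49 ordered sum pairs; collecting distinct values, A + A = {-22, -20, -18, -16, -14, -12, -10, -8, -6, -4, -2, 0, 2}, so |A + A| = 13. Thus K = 13/7. Here |A + A| = 2|A| − 1 = 13, the minimum possible — so K = 13/7 is minimal, which holds iff A is an arithmetic progression.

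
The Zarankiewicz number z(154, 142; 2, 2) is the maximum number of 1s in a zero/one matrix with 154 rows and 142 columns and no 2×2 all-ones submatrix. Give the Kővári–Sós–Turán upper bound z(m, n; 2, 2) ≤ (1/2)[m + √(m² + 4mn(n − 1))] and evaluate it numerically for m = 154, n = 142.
z(154, 142; 2, 2) ≤ (1/2)[154 + √(154² + 4·154·142·141)] = (1/2)[154 + √12357268] = 1834.6453

Kővári–Sós–Turán: let r_1, ..., r_154 be the row sums and z = Σ r_i the total number of 1s. Each pair of columns can share at most one row with both entries 1 (else a 2×2 all-ones block appears), so Σ_i C(r_i, 2) ≤ C(142, 2) = 10011. By convexity Σ_i C(r_i, 2) ≥ 154·C(z/154, 2) = z(z − 154)/(2·154), giving z² − 154z − 154·142·141 ≤ 0 and hence z ≤ (1/2)[154 + √(23716 + 4·3083388)] = (1/2)[154 + √12357268] ≈ (1/2)(154 + 3515.2906) = 1834.6453.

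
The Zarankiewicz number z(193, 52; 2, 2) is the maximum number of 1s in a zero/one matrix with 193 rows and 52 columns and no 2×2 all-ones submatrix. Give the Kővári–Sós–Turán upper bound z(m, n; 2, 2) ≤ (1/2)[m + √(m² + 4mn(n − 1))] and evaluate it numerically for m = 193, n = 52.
z(193, 52; 2, 2) ≤ (1/2)[193 + √(193² + 4·193·52·51)] = (1/2)[193 + √2084593] = 818.406

Kővári–Sós–Turán: let r_1, ..., r_193 be the row sums and z = Σ r_i the total number of 1s. Each pair of columns can share at most one row with both entries 1 (else a 2×2 all-ones block appears), so Σ_i C(r_i, 2) ≤ C(52, 2) = 1326. By convexity Σ_i C(r_i, 2) ≥ 193·C(z/193, 2) = z(z − 193)/(2·193), giving z² − 193z − 193·52·51 ≤ 0 and hence z ≤ (1/2)[193 + √(37249 + 4·511836)] = (1/2)[193 + √2084593] ≈ (1/2)(193 + 1443.812) = 818.406.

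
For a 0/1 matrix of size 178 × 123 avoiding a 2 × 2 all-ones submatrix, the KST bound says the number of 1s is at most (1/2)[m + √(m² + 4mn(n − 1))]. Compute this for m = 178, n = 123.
z(178, 123; 2, 2) ≤ (1/2)[178 + √(178² + 4·178·123·122)] = (1/2)[178 + √10715956] = 1725.7617

Kővári–Sós–Turán: let r_1, ..., r_178 be the row sums and z = Σ r_i the total number of 1s. Each pair of columns can share at most one row with both entries 1 (else a 2×2 all-ones block appears), so Σ_i C(r_i, 2) ≤ C(123, 2) = 7503. By convexity Σ_i C(r_i, 2) ≥ 178·C(z/178, 2) = z(z − 178)/(2·178), giving z² − 178z − 178·123·122 ≤ 0 and hence z ≤ (1/2)[178 + √(31684 + 4·2671068)] = (1/2)[178 + √10715956] ≈ (1/2)(178 + 3273.5235) = 1725.7617.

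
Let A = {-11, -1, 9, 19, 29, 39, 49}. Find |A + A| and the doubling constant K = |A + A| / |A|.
K = |A + A| / |A| = 13/7

Enumerate A + A = {a + b : a, b ∈ A}. With |A| = 7, there are |A|^2 = 49 ordered sum pairs; collecting distinct values, A + A = {-22, -12, -2, 8, 18, 28, 38, 48, 58, 68, 78, 88, 98}, so |A + A| = 13. Thus K = 13/7. Here |A + A| = 2|A| − 1 = 13, the minimum possible — so K = 13/7 is minimal, which holds iff A is an arithmetic progression.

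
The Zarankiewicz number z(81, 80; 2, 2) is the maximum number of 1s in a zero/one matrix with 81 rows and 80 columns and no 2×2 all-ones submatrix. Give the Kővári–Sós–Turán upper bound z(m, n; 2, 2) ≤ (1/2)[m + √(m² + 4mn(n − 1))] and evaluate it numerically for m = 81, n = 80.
z(81, 80; 2, 2) ≤ (1/2)[81 + √(81² + 4·81·80·79)] = (1/2)[81 + √2054241] = 757.1312

Kővári–Sós–Turán: let r_1, ..., r_81 be the row sums and z = Σ r_i the total number of 1s. Each pair of columns can share at most one row with both entries 1 (else a 2×2 all-ones block appears), so Σ_i C(r_i, 2) ≤ C(80, 2) = 3160. By convexity Σ_i C(r_i, 2) ≥ 81·C(z/81, 2) = z(z − 81)/(2·81), giving z² − 81z − 81·80·79 ≤ 0 and hence z ≤ (1/2)[81 + √(6561 + 4·511920)] = (1/2)[81 + √2054241] ≈ (1/2)(81 + 1433.2624) = 757.1312.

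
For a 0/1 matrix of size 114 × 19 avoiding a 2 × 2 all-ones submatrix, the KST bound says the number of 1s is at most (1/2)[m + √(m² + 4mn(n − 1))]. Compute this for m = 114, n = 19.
z(114, 19; 2, 2) ≤ (1/2)[114 + √(114² + 4·114·19·18)] = (1/2)[114 + √168948] = 262.5164

Kővári–Sós–Turán: let r_1, ..., r_114 be the row sums and z = Σ r_i the total number of 1s. Each pair of columns can share at most one row with both entries 1 (else a 2×2 all-ones block appears), so Σ_i C(r_i, 2) ≤ C(19, 2) = 171. By convexity Σ_i C(r_i, 2) ≥ 114·C(z/114, 2) = z(z − 114)/(2·114), giving z² − 114z − 114·19·18 ≤ 0 and hence z ≤ (1/2)[114 + √(12996 + 4·38988)] = (1/2)[114 + √168948] ≈ (1/2)(114 + 411.0328) = 262.5164.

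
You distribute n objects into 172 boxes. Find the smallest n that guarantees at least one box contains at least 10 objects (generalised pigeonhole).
n = (10 − 1)·172 + 1 = 1549

By the generalised pigeonhole principle, to guarantee some box contains ≥ r objects we need more than (r − 1) · k objects total. Threshold: n = (r − 1) · k + 1. With r = 10 and k = 172: n = 9 · 172 + 1 = 1548 + 1 = 1549. For n = 1548 = 9 · 172, we can put exactly 9 objects in every box, avoiding 10 in any single one — so 1549 is tight.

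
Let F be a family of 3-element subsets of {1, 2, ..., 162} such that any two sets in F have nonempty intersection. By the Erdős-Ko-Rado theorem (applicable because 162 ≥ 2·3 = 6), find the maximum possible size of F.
max |F| = C(161, 2) = 12880

Erdős-Ko-Rado (1961): when n ≥ 2k, max |F| = C(n−1, k−1). The bound is attained by the star {A : i ∈ A} for any fixed i ∈ [n]. Here C(162−1, 3−1) = C(161, 2) = 12880.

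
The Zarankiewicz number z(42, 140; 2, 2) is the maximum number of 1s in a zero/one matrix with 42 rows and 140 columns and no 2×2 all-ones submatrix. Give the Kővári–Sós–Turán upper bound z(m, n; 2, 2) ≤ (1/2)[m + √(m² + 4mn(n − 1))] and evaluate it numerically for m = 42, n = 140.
z(42, 140; 2, 2) ≤ (1/2)[42 + √(42² + 4·42·140·139)] = (1/2)[42 + √3271044] = 925.3014

Kővári–Sós–Turán: let r_1, ..., r_42 be the row sums and z = Σ r_i the total number of 1s. Each pair of columns can share at most one row with both entries 1 (else a 2×2 all-ones block appears), so Σ_i C(r_i, 2) ≤ C(140, 2) = 9730. By convexity Σ_i C(r_i, 2) ≥ 42·C(z/42, 2) = z(z − 42)/(2·42), giving z² − 42z − 42·140·139 ≤ 0 and hence z ≤ (1/2)[42 + √(1764 + 4·817320)] = (1/2)[42 + √3271044] ≈ (1/2)(42 + 1808.6028) = 925.3014.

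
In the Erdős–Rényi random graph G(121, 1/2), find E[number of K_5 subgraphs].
E[# K_5] = C(121, 5) · (1/2)^C(5, 2) = 198792594 / 2^10 = 99396297/512 ≈ 194133.392578

For each 5-subset S of vertices (there are C(121, 5) = 198792594 such S), let X_S = 1 if S induces a K_5 (all C(5, 2) = 10 edges present). Then P(X_S = 1) = (1/2)^10 = 1/1024. By linearity of expectation, E[# K_5] = C(121, 5) · (1/2)^10 = 198792594 / 1024 = 99396297/512 ≈ 194133.392578.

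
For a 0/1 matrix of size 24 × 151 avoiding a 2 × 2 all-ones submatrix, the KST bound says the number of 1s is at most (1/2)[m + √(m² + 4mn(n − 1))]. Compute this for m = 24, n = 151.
z(24, 151; 2, 2) ≤ (1/2)[24 + √(24² + 4·24·151·150)] = (1/2)[24 + √2174976] = 749.39

Kővári–Sós–Turán: let r_1, ..., r_24 be the row sums and z = Σ r_i the total number of 1s. Each pair of columns can share at most one row with both entries 1 (else a 2×2 all-ones block appears), so Σ_i C(r_i, 2) ≤ C(151, 2) = 11325. By convexity Σ_i C(r_i, 2) ≥ 24·C(z/24, 2) = z(z − 24)/(2·24), giving z² − 24z − 24·151·150 ≤ 0 and hence z ≤ (1/2)[24 + √(576 + 4·543600)] = (1/2)[24 + √2174976] ≈ (1/2)(24 + 1474.78) = 749.39.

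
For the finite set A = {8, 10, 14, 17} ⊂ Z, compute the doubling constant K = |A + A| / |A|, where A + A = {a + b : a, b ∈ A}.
K = |A + A| / |A| = 10/4 = 5/2

Enumerate A + A = {a + b : a, b ∈ A}. With |A| = 4, there are |A|^2 = 16 ordered sum pairs; collecting distinct values, A + A = {16, 18, 20, 22, 24, 25, 27, 28, 31, 34}, so |A + A| = 10. Thus K = 10/4 = 5/2. For comparison, the minimum possible |A + A| over all 4-element sets is 2·4 − 1 = 7 (so min K = 7/4), attained only by arithmetic progressions.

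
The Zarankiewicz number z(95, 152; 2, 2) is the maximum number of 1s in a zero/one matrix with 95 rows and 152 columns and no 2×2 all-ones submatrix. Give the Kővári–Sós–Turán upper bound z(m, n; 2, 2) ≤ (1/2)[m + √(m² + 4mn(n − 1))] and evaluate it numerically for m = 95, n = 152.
z(95, 152; 2, 2) ≤ (1/2)[95 + √(95² + 4·95·152·151)] = (1/2)[95 + √8730785] = 1524.8951

Kővári–Sós–Turán: let r_1, ..., r_95 be the row sums and z = Σ r_i the total number of 1s. Each pair of columns can share at most one row with both entries 1 (else a 2×2 all-ones block appears), so Σ_i C(r_i, 2) ≤ C(152, 2) = 11476. By convexity Σ_i C(r_i, 2) ≥ 95·C(z/95, 2) = z(z − 95)/(2·95), giving z² − 95z − 95·152·151 ≤ 0 and hence z ≤ (1/2)[95 + √(9025 + 4·2180440)] = (1/2)[95 + √8730785] ≈ (1/2)(95 + 2954.7902) = 1524.8951.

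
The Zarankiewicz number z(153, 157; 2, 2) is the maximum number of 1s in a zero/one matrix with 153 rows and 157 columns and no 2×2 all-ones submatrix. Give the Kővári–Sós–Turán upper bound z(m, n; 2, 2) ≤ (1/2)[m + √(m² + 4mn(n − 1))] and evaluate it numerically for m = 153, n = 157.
z(153, 157; 2, 2) ≤ (1/2)[153 + √(153² + 4·153·157·156)] = (1/2)[153 + √15012513] = 2013.7992

Kővári–Sós–Turán: let r_1, ..., r_153 be the row sums and z = Σ r_i the total number of 1s. Each pair of columns can share at most one row with both entries 1 (else a 2×2 all-ones block appears), so Σ_i C(r_i, 2) ≤ C(157, 2) = 12246. By convexity Σ_i C(r_i, 2) ≥ 153·C(z/153, 2) = z(z − 153)/(2·153), giving z² − 153z − 153·157·156 ≤ 0 and hence z ≤ (1/2)[153 + √(23409 + 4·3747276)] = (1/2)[153 + √15012513] ≈ (1/2)(153 + 3874.5984) = 2013.7992.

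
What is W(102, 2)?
W(102, 2) = 102 + 1 = 103

A 2-term AP is any pair of integers, so a monochromatic 2-AP exists iff some colour is used at least twice. With 102 colours, the colouring i ↦ i on {1, ..., 102} uses each colour once, avoiding any monochromatic pair, so W(102, 2) > 102. For {1, ..., 103}, pigeonhole forces two integers of the same colour, which form a monochromatic 2-AP. Hence W(102, 2) = 103.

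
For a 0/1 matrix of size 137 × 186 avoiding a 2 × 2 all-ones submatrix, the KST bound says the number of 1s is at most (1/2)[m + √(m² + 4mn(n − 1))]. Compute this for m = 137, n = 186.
z(137, 186; 2, 2) ≤ (1/2)[137 + √(137² + 4·137·186·185)] = (1/2)[137 + √18875449] = 2240.7942

Kővári–Sós–Turán: let r_1, ..., r_137 be the row sums and z = Σ r_i the total number of 1s. Each pair of columns can share at most one row with both entries 1 (else a 2×2 all-ones block appears), so Σ_i C(r_i, 2) ≤ C(186, 2) = 17205. By convexity Σ_i C(r_i, 2) ≥ 137·C(z/137, 2) = z(z − 137)/(2·137), giving z² − 137z − 137·186·185 ≤ 0 and hence z ≤ (1/2)[137 + √(18769 + 4·4714170)] = (1/2)[137 + √18875449] ≈ (1/2)(137 + 4344.5885) = 2240.7942.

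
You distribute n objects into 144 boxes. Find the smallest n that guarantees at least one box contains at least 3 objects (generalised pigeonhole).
n = (3 − 1)·144 + 1 = 289

By the generalised pigeonhole principle, to guarantee some box contains ≥ r objects we need more than (r − 1) · k objects total. Threshold: n = (r − 1) · k + 1. With r = 3 and k = 144: n = 2 · 144 + 1 = 288 + 1 = 289. For n = 288 = 2 · 144, we can put exactly 2 objects in every box, avoiding 3 in any single one — so 289 is tight.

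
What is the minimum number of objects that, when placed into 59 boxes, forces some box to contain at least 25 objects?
n = (25 − 1)·59 + 1 = 1417

By the generalised pigeonhole principle, to guarantee some box contains ≥ r objects we need more than (r − 1) · k objects total. Threshold: n = (r − 1) · k + 1. With r = 25 and k = 59: n = 24 · 59 + 1 = 1416 + 1 = 1417. For n = 1416 = 24 · 59, we can put exactly 24 objects in every box, avoiding 25 in any single one — so 1417 is tight.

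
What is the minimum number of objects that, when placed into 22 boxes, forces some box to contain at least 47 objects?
n = (47 − 1)·22 + 1 = 1013

By the generalised pigeonhole principle, to guarantee some box contains ≥ r objects we need more than (r − 1) · k objects total. Threshold: n = (r − 1) · k + 1. With r = 47 and k = 22: n = 46 · 22 + 1 = 1012 + 1 = 1013. For n = 1012 = 46 · 22, we can put exactly 46 objects in every box, avoiding 47 in any single one — so 1013 is tight.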